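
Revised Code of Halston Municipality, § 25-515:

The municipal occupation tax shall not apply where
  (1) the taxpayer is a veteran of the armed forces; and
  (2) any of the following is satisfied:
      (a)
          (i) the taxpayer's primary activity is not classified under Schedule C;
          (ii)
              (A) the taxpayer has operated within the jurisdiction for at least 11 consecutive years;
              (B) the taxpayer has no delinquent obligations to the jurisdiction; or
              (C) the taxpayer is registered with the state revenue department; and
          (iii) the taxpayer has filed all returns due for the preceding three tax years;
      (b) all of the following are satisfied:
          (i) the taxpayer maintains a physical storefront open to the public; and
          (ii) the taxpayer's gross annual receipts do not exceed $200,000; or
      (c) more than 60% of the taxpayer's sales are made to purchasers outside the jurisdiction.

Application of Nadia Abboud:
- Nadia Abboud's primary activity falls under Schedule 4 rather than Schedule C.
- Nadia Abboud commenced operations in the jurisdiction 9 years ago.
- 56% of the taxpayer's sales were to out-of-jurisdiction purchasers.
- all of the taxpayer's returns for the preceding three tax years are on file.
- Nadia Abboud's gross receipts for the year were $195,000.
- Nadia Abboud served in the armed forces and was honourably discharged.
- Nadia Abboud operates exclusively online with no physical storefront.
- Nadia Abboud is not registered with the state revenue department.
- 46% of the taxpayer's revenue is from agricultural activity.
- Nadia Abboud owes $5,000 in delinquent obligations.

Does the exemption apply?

No — not exempt.

(1) veteran — holds.
(i) not (Schedule C activity) — met.
(A) ≥ 11 yrs in jurisdiction — fails.
(B) no delinquency — not met.
(C) state-registered — not satisfied.
(ii): F OR F OR F → false.
(iii) returns current — satisfied.
So (a) is not satisfied (T AND F AND T).
(i) has storefront — not met.
(ii) receipts ≤ $200,000 — holds.
(b) = F AND T = false.
(c) >60% out-of-jur. sales — not met.
(2) = F OR F OR F = false.
Overall: T AND F → false.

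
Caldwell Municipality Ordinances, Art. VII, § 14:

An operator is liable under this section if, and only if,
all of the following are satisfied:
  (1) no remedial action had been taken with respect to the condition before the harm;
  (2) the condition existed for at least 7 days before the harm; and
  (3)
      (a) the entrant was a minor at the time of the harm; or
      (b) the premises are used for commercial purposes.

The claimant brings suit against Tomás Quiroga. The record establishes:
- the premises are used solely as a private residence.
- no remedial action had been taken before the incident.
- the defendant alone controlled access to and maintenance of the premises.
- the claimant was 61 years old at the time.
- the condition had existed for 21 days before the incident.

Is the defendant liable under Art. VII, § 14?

No — not liable.

(1) no remedial action — satisfied.
(2) condition ≥7 days old — holds.
(a) entrant a minor — not satisfied.
(b) commercial use — not met.
(3) = F OR F = false.
Overall = T AND T AND F = false.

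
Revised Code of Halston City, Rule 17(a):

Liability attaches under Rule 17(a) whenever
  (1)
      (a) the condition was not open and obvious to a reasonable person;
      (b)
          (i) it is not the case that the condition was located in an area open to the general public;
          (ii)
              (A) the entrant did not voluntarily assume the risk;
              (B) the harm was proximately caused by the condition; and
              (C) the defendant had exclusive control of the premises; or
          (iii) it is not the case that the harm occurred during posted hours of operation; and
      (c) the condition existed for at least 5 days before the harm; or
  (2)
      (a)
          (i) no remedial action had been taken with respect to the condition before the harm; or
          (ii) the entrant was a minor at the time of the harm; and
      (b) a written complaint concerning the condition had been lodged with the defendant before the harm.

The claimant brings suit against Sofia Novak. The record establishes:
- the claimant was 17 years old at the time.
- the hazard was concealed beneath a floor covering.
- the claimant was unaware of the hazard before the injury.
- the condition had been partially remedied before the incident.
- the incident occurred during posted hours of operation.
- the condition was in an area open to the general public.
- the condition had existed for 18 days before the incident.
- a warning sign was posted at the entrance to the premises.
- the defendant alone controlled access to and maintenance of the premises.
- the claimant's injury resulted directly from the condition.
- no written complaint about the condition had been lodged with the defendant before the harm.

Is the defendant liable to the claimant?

Yes — liable.

(a) not open/obvious — satisfied.
(i) not (public area) — not met.
(A) no assumed risk — holds.
(B) proximate cause — satisfied.
(C) exclusive control — met.
(ii) = T AND T AND T = true.
(iii) not (during posted hours) — not met.
So (b) is satisfied (F OR T OR F).
(c) condition ≥5 days old — holds.
So (1) is satisfied (T AND T AND T).
(i) no remedial action — not satisfied.
(ii) entrant a minor — met.
So (a) is satisfied (F OR T).
(b) complaint lodged — fails.
(2) = T AND F = false.
So Overall is satisfied (T OR F).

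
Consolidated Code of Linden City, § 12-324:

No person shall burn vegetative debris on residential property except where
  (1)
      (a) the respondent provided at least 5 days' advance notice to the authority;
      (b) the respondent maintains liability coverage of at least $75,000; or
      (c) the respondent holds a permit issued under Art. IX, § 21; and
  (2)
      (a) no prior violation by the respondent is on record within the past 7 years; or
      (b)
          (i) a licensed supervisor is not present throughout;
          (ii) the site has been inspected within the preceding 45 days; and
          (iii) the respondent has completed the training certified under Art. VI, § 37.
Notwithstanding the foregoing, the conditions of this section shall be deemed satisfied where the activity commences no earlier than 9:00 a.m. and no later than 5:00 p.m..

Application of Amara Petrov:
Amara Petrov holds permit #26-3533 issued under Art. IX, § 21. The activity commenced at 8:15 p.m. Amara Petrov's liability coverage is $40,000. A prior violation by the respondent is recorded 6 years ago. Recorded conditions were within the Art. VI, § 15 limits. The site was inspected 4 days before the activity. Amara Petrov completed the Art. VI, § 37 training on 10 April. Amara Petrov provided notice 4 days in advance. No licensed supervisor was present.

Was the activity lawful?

(a) ≥5 days' notice — not satisfied.
(b) coverage ≥ $75,000 — fails.
(c) holds permit — holds.
So (1) is satisfied (F OR F OR T).
(a) no prior violation — not satisfied.
(i) not (supervisor present) — met.
(ii) site inspected — met.
(iii) training certified — satisfied.
So (b) is satisfied (T AND T AND T).
(2): F OR T → true.
So Overall is satisfied (T AND T).
Exception (start within hours) — not satisfied.
Result: main true OR exception false → true.

Yes — lawful.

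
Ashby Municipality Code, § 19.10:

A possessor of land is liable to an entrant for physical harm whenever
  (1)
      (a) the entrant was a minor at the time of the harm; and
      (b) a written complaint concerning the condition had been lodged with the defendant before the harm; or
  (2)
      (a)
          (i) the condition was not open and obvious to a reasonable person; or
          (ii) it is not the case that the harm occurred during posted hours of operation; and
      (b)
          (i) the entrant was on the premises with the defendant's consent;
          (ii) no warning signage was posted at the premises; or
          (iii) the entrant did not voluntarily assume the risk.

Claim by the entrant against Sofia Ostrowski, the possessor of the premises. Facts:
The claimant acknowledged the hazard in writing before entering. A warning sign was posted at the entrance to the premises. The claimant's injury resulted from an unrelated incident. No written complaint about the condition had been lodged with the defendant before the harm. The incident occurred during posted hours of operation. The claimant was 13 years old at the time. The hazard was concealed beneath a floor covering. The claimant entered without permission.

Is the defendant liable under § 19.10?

(a) entrant a minor — holds.
(b) complaint lodged — fails.
(1) = T AND F = false.
(i) not open/obvious — holds.
(ii) not (during posted hours) — fails.
(a): T OR F → true.
(i) consent to enter — not met.
(ii) no signage posted — fails.
(iii) no assumed risk — not met.
(b): F OR F OR F → false.
So (2) is not satisfied (T AND F).
Overall: F OR F → false.

No — not liable.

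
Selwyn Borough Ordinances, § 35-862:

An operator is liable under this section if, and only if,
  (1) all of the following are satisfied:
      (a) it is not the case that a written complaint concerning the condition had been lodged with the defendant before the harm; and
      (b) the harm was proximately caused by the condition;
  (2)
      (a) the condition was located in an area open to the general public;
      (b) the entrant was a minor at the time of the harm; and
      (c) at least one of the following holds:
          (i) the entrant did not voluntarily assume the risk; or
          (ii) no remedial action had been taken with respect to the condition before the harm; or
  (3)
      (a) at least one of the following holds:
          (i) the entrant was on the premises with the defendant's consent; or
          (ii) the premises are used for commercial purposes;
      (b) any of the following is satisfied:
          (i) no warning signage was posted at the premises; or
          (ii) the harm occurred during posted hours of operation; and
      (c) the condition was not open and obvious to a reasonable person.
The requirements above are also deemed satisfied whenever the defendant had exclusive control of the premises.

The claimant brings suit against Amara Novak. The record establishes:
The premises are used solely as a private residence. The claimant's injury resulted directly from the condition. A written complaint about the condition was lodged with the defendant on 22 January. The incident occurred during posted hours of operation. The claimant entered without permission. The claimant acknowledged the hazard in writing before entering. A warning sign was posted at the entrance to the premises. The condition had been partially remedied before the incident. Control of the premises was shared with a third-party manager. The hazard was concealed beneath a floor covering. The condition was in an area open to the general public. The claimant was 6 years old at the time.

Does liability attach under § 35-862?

(a) not (complaint lodged) — not met.
(b) proximate cause — satisfied.
So (1) is not satisfied (F AND T).
(a) public area — holds.
(b) entrant a minor — met.
(i) no assumed risk — not satisfied.
(ii) no remedial action — not satisfied.
(c): F OR F → false.
So (2) is not satisfied (T AND T AND F).
(i) consent to enter — fails.
(ii) commercial use — not met.
(a): F OR F → false.
(i) no signage posted — not satisfied.
(ii) during posted hours — satisfied.
(b) = F OR T = true.
(c) not open/obvious — holds.
(3): F AND T AND T → false.
So Overall is not satisfied (F OR F OR F).
Exception (exclusive control) — not satisfied.
Result: main false OR exception false → false.

No — not liable.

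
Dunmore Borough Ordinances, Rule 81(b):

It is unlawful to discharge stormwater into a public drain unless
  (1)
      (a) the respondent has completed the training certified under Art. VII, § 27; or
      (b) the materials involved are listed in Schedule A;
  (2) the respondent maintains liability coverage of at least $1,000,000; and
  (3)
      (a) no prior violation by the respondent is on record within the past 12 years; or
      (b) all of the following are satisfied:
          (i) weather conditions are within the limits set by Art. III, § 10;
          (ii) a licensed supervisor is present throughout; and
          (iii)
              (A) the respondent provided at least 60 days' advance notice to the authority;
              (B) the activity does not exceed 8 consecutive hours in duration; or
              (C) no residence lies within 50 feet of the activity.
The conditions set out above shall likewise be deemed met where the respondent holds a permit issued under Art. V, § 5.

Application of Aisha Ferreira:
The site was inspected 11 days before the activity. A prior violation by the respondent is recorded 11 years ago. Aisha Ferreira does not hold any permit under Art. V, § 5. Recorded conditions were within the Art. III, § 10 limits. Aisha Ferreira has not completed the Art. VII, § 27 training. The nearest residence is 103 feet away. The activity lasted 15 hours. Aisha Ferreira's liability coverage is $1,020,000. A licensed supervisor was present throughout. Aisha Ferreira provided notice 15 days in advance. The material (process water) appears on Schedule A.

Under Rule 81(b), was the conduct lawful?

Yes — lawful.

(a) training certified — not met.
(b) Schedule A material — holds.
(1) = F OR T = true.
(2) coverage ≥ $1,000,000 — met.
(a) no prior violation — not satisfied.
(i) weather ok — holds.
(ii) supervisor present — satisfied.
(A) ≥60 days' notice — fails.
(B) ≤ 8 hrs duration — not met.
(C) no residence in 50 ft — met.
So (iii) is satisfied (F OR F OR T).
(b): T AND T AND T → true.
(3) = F OR T = true.
Overall = T AND T AND T = true.
Exception (holds permit) — not satisfied.
Result: main true OR exception false → true.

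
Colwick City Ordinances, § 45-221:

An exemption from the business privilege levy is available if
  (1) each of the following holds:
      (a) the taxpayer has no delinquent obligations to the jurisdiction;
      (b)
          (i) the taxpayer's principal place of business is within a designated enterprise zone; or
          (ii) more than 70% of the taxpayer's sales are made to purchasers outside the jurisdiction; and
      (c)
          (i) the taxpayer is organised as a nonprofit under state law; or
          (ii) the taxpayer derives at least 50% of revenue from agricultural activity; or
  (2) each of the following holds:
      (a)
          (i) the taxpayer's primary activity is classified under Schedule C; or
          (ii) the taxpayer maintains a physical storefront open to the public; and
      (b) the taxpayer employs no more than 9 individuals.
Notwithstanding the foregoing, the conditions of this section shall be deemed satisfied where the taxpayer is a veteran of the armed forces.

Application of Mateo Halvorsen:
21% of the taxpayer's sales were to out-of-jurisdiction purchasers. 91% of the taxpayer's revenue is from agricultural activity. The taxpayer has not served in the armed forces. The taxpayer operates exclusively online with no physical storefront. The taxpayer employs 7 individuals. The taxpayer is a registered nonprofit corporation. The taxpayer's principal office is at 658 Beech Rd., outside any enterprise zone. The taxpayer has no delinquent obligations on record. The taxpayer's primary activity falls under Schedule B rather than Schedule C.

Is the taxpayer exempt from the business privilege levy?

(a) no delinquency — met.
(i) in enterprise zone — fails.
(ii) >70% out-of-jur. sales — not satisfied.
(b): F OR F → false.
(i) nonprofit — satisfied.
(ii) ≥50% agricultural — met.
(c) = T OR T = true.
So (1) is not satisfied (T AND F AND T).
(i) Schedule C activity — fails.
(ii) has storefront — not satisfied.
(a) = F OR F = false.
(b) ≤ 9 employees — met.
So (2) is not satisfied (F AND T).
Overall = F OR F = false.
Exception (veteran) — not satisfied.
Result: main false OR exception false → false.

No — not exempt.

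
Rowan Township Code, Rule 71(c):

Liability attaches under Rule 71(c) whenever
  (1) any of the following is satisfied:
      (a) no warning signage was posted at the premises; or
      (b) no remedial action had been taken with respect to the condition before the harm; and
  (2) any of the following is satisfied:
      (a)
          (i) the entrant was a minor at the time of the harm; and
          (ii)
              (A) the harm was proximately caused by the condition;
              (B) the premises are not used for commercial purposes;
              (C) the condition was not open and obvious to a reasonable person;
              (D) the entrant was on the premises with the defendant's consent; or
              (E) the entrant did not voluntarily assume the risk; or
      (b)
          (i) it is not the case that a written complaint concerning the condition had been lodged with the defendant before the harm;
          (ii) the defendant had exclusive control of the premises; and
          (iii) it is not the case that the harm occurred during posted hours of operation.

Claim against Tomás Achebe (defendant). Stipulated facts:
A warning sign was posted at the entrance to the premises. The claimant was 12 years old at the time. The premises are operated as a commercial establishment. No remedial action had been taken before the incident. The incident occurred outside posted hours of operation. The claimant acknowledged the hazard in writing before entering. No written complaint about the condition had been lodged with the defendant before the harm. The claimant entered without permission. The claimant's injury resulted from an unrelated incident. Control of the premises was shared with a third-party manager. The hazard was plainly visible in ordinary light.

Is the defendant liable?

No — not liable.

(a) no signage posted — fails.
(b) no remedial action — met.
So (1) is satisfied (F OR T).
(i) entrant a minor — met.
(A) proximate cause — not met.
(B) not (commercial use) — fails.
(C) not open/obvious — fails.
(D) consent to enter — not met.
(E) no assumed risk — not satisfied.
(ii): F OR F OR F OR F OR F → false.
So (a) is not satisfied (T AND F).
(i) not (complaint lodged) — holds.
(ii) exclusive control — fails.
(iii) not (during posted hours) — met.
So (b) is not satisfied (T AND F AND T).
(2): F OR F → false.
So Overall is not satisfied (T AND F).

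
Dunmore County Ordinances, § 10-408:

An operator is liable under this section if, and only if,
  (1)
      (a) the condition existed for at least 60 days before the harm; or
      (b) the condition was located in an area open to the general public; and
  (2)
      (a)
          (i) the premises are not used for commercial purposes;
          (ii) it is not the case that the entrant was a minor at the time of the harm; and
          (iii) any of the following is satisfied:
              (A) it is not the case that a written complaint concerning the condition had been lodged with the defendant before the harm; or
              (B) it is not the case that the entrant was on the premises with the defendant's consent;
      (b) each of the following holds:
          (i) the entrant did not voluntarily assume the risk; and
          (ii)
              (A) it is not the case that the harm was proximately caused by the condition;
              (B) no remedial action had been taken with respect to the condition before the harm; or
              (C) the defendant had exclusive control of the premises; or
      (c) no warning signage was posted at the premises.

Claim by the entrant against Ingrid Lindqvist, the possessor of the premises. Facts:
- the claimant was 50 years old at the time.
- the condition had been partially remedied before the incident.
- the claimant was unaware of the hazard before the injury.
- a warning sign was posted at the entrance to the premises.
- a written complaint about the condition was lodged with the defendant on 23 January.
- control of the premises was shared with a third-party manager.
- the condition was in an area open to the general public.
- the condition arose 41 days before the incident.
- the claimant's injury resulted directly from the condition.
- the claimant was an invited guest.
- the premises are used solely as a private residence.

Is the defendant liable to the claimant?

(a) condition ≥60 days old — not met.
(b) public area — holds.
(1): F OR T → true.
(i) not (commercial use) — satisfied.
(ii) not (entrant a minor) — met.
(A) not (complaint lodged) — not satisfied.
(B) not (consent to enter) — fails.
(iii) = F OR F = false.
(a): T AND T AND F → false.
(i) no assumed risk — met.
(A) not (proximate cause) — not met.
(B) no remedial action — not satisfied.
(C) exclusive control — not satisfied.
(ii): F OR F OR F → false.
(b) = T AND F = false.
(c) no signage posted — not met.
(2): F OR F OR F → false.
Overall: T AND F → false.

No — not liable.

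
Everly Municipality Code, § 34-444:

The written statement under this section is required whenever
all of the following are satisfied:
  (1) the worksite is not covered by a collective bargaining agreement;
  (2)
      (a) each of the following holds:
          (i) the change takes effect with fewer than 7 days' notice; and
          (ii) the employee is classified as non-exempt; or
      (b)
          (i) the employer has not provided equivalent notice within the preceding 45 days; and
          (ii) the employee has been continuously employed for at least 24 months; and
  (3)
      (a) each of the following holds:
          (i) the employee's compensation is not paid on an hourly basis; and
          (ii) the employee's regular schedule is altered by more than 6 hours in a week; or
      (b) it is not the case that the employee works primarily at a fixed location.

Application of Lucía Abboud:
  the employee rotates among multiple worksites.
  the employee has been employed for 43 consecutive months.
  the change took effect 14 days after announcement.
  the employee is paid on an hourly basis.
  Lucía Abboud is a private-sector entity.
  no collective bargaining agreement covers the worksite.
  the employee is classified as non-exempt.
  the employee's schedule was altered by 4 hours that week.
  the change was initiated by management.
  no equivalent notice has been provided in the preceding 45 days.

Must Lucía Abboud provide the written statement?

(1) no CBA — met.
(i) < 7 days' notice — not satisfied.
(ii) non-exempt — holds.
(a) = F AND T = false.
(i) no recent notice — satisfied.
(ii) tenure ≥ 24 mo. — met.
(b) = T AND T = true.
(2) = F OR T = true.
(i) not (hourly-paid) — not satisfied.
(ii) schedule shift > 6h — fails.
(a): F AND F → false.
(b) not (fixed location) — holds.
(3): F OR T → true.
Overall: T AND T AND T → true.

Yes — required.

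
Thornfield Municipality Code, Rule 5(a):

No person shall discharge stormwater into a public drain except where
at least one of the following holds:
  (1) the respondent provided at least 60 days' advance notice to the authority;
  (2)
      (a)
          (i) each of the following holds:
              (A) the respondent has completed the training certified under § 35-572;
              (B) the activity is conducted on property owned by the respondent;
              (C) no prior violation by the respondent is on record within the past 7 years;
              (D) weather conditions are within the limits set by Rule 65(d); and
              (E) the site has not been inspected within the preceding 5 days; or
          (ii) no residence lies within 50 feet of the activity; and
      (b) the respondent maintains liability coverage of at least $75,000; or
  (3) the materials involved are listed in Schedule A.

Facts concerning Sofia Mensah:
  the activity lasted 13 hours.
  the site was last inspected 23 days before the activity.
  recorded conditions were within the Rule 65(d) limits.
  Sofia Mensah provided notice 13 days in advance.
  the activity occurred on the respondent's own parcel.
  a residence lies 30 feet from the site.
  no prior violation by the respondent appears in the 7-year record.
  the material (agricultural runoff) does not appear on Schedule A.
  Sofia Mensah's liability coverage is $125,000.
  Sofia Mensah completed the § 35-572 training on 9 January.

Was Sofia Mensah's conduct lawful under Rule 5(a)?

Yes — lawful.

(1) ≥60 days' notice — not satisfied.
(A) training certified — satisfied.
(B) own property — satisfied.
(C) no prior violation — satisfied.
(D) weather ok — holds.
(E) not (site inspected) — met.
(i): T AND T AND T AND T AND T → true.
(ii) no residence in 50 ft — fails.
(a): T OR F → true.
(b) coverage ≥ $75,000 — satisfied.
(2): T AND T → true.
(3) Schedule A material — fails.
So Overall is satisfied (F OR T OR F).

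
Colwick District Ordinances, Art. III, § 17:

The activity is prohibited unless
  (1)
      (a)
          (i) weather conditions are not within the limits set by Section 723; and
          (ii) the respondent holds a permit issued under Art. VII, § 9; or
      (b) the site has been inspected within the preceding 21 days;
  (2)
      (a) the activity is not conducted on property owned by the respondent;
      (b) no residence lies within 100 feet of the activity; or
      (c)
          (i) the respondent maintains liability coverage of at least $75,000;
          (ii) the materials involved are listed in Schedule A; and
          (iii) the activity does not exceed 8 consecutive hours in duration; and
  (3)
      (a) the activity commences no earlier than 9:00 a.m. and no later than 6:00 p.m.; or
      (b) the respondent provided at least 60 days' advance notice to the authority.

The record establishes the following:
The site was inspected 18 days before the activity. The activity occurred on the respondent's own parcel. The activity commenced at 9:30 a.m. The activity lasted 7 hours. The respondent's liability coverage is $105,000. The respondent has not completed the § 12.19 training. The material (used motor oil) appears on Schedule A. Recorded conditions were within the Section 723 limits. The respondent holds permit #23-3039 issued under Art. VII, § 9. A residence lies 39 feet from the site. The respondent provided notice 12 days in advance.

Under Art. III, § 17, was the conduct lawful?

(i) not (weather ok) — not met.
(ii) holds permit — holds.
(a): F AND T → false.
(b) site inspected — holds.
So (1) is satisfied (F OR T).
(a) not (own property) — not satisfied.
(b) no residence in 100 ft — fails.
(i) coverage ≥ $75,000 — met.
(ii) Schedule A material — met.
(iii) ≤ 8 hrs duration — satisfied.
(c): T AND T AND T → true.
(2): F OR F OR T → true.
(a) start within hours — met.
(b) ≥60 days' notice — not met.
(3) = T OR F = true.
So Overall is satisfied (T AND T AND T).

Yes — lawful.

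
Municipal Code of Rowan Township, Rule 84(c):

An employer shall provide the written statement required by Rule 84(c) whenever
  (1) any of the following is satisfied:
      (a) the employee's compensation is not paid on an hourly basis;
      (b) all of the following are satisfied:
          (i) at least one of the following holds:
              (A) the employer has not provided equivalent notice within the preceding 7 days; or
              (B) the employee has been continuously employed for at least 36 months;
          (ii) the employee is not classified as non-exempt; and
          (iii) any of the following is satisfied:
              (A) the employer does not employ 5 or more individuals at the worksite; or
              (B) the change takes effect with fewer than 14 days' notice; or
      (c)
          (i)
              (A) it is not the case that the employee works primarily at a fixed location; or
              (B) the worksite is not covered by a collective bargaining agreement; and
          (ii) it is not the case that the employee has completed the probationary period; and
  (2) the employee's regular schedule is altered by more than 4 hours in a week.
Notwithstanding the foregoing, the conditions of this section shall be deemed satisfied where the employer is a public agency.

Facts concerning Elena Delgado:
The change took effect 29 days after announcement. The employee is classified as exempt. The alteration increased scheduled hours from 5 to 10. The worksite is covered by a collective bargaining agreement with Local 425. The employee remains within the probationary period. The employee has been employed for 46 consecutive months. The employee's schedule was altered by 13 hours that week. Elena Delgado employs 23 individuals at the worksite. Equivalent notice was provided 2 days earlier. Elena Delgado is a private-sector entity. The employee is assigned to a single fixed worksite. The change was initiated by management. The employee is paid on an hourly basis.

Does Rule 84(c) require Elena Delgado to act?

No — not required.

(a) not (hourly-paid) — fails.
(A) no recent notice — not satisfied.
(B) tenure ≥ 36 mo. — met.
(i) = F OR T = true.
(ii) not (non-exempt) — holds.
(A) not (≥ 5 at site) — not satisfied.
(B) < 14 days' notice — not satisfied.
(iii): F OR F → false.
So (b) is not satisfied (T AND T AND F).
(A) not (fixed location) — not satisfied.
(B) no CBA — fails.
(i) = F OR F = false.
(ii) not (past probation) — met.
So (c) is not satisfied (F AND T).
So (1) is not satisfied (F OR F OR F).
(2) schedule shift > 4h — met.
Overall = F AND T = false.
Exception (public agency) — not satisfied.
Result: main false OR exception false → false.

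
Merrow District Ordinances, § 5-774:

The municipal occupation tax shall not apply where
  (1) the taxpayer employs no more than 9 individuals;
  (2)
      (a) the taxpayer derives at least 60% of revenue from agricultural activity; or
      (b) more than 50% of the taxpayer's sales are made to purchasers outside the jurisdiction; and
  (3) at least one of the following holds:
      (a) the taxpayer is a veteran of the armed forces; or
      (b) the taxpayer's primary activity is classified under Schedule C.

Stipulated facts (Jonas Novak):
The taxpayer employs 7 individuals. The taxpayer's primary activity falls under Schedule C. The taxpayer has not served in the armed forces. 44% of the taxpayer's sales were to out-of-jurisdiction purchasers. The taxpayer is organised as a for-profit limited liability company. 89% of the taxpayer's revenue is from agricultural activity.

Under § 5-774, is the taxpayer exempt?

(1) ≤ 9 employees — holds.
(a) ≥60% agricultural — met.
(b) >50% out-of-jur. sales — not met.
(2): T OR F → true.
(a) veteran — fails.
(b) Schedule C activity — met.
(3) = F OR T = true.
Overall: T AND T AND T → true.

Yes — exempt.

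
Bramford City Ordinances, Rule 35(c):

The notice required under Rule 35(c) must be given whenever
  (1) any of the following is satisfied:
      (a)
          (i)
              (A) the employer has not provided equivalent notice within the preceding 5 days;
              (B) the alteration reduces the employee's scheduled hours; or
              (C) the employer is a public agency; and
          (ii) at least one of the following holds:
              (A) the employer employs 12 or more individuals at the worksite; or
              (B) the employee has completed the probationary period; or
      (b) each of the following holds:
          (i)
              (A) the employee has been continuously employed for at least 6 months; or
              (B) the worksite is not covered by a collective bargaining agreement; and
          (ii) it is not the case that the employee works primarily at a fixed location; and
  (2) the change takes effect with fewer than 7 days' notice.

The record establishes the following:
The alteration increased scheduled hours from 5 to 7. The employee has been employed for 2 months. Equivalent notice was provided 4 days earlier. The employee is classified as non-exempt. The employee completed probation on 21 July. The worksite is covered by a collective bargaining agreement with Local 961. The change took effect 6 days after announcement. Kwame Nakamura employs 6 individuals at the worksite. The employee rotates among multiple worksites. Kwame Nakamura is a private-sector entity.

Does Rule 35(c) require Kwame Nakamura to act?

(A) no recent notice — not met.
(B) hours reduced — not met.
(C) public agency — not met.
(i) = F OR F OR F = false.
(A) ≥ 12 at site — not satisfied.
(B) past probation — holds.
(ii): F OR T → true.
(a): F AND T → false.
(A) tenure ≥ 6 mo. — not satisfied.
(B) no CBA — not met.
(i) = F OR F = false.
(ii) not (fixed location) — satisfied.
So (b) is not satisfied (F AND T).
(1): F OR F → false.
(2) < 7 days' notice — holds.
Overall: F AND T → false.

No — not required.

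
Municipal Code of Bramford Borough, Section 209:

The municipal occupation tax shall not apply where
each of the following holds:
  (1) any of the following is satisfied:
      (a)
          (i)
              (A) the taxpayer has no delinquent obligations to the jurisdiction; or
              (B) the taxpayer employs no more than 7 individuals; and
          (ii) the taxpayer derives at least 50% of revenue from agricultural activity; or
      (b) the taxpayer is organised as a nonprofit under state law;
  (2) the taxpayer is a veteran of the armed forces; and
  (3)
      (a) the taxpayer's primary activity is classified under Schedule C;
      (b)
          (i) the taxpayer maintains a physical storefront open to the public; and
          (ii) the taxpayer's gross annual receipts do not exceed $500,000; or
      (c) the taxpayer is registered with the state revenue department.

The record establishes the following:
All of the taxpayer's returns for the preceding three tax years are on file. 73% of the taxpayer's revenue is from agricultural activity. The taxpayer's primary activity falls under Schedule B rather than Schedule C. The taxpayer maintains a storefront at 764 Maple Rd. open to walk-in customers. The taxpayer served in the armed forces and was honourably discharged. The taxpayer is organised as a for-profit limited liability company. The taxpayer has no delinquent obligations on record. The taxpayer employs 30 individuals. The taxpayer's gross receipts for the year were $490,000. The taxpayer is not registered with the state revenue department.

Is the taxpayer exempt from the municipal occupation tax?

(A) no delinquency — holds.
(B) ≤ 7 employees — not satisfied.
(i): T OR F → true.
(ii) ≥50% agricultural — satisfied.
(a): T AND T → true.
(b) nonprofit — not satisfied.
(1) = T OR F = true.
(2) veteran — met.
(a) Schedule C activity — not met.
(i) has storefront — holds.
(ii) receipts ≤ $500,000 — satisfied.
So (b) is satisfied (T AND T).
(c) state-registered — not met.
So (3) is satisfied (F OR T OR F).
Overall = T AND T AND T = true.

Yes — exempt.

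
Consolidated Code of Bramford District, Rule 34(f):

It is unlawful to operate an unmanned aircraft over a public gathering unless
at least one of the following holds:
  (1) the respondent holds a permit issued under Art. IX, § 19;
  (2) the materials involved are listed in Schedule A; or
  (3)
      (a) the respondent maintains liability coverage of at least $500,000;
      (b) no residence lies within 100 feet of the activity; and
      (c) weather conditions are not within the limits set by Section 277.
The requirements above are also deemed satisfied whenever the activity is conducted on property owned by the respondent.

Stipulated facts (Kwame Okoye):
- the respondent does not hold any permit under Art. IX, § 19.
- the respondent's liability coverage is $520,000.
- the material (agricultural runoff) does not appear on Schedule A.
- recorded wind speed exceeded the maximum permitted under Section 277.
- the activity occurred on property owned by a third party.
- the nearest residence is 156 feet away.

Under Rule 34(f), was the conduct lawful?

(1) holds permit — fails.
(2) Schedule A material — not met.
(a) coverage ≥ $500,000 — holds.
(b) no residence in 100 ft — satisfied.
(c) not (weather ok) — met.
(3): T AND T AND T → true.
Overall: F OR F OR T → true.
Exception (own property) — not satisfied.
Result: main true OR exception false → true.

Yes — lawful.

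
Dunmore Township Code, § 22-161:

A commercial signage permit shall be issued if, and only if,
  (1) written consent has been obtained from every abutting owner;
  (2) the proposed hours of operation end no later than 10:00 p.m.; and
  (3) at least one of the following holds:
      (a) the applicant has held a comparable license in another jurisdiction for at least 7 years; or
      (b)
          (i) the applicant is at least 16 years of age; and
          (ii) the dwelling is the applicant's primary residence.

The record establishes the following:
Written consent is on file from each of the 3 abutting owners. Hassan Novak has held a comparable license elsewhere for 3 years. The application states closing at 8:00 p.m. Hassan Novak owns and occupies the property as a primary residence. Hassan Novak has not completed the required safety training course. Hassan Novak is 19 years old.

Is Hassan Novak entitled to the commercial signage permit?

(1) all abutters consent — satisfied.
(2) closes by 10 p.m. — holds.
(a) prior license ≥ 7 yr — not satisfied.
(i) age ≥ 16 — holds.
(ii) primary residence — satisfied.
So (b) is satisfied (T AND T).
(3) = F OR T = true.
Overall = T AND T AND T = true.

Yes — granted.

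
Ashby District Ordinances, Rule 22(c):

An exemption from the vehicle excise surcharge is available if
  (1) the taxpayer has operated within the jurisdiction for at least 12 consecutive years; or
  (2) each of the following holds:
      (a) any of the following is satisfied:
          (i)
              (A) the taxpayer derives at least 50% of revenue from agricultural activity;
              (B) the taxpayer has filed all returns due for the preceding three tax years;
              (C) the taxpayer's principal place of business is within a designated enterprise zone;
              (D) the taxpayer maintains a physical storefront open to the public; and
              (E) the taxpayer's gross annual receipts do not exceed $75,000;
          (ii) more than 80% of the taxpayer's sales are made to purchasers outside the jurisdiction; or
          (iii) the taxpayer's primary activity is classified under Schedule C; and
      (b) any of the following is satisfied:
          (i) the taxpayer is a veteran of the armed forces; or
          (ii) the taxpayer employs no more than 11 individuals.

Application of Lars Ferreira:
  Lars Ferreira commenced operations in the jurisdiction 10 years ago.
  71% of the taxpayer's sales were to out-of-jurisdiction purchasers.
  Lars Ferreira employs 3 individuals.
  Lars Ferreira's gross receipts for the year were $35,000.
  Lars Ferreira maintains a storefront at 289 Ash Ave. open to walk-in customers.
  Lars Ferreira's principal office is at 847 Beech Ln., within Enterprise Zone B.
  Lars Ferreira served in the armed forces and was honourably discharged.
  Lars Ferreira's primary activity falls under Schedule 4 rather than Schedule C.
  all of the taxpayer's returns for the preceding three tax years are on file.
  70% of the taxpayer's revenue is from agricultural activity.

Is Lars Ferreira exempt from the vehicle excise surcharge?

Yes — exempt.

(1) ≥ 12 yrs in jurisdiction — not met.
(A) ≥50% agricultural — met.
(B) returns current — met.
(C) in enterprise zone — holds.
(D) has storefront — satisfied.
(E) receipts ≤ $75,000 — holds.
(i): T AND T AND T AND T AND T → true.
(ii) >80% out-of-jur. sales — not met.
(iii) Schedule C activity — fails.
(a): T OR F OR F → true.
(i) veteran — satisfied.
(ii) ≤ 11 employees — holds.
(b): T OR T → true.
So (2) is satisfied (T AND T).
So Overall is satisfied (F OR T).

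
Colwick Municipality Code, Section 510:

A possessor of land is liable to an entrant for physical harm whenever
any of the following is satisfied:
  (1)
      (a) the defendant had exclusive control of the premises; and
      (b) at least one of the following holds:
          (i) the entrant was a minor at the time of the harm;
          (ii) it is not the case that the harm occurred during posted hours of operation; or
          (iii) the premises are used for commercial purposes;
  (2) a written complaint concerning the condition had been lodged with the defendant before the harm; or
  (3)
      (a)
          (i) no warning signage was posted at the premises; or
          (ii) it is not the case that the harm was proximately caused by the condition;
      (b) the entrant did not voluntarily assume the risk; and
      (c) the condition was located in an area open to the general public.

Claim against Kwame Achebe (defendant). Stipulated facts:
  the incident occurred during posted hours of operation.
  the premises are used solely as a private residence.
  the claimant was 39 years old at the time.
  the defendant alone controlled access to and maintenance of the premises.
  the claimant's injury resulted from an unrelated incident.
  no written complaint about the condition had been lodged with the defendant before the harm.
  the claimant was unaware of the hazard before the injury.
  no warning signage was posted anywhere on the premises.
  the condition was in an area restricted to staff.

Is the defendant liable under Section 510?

(a) exclusive control — satisfied.
(i) entrant a minor — fails.
(ii) not (during posted hours) — fails.
(iii) commercial use — fails.
(b) = F OR F OR F = false.
(1) = T AND F = false.
(2) complaint lodged — not met.
(i) no signage posted — holds.
(ii) not (proximate cause) — holds.
So (a) is satisfied (T OR T).
(b) no assumed risk — met.
(c) public area — not satisfied.
So (3) is not satisfied (T AND T AND F).
So Overall is not satisfied (F OR F OR F).

No — not liable.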